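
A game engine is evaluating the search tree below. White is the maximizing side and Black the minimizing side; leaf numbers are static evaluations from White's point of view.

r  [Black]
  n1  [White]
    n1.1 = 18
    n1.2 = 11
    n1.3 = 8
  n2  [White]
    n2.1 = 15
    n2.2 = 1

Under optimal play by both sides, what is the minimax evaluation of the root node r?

15

n1 (White): max(18, 11, 8) = 18
n2 (White): max(15, 1) = 15
r (Black): min(18, 15) = 15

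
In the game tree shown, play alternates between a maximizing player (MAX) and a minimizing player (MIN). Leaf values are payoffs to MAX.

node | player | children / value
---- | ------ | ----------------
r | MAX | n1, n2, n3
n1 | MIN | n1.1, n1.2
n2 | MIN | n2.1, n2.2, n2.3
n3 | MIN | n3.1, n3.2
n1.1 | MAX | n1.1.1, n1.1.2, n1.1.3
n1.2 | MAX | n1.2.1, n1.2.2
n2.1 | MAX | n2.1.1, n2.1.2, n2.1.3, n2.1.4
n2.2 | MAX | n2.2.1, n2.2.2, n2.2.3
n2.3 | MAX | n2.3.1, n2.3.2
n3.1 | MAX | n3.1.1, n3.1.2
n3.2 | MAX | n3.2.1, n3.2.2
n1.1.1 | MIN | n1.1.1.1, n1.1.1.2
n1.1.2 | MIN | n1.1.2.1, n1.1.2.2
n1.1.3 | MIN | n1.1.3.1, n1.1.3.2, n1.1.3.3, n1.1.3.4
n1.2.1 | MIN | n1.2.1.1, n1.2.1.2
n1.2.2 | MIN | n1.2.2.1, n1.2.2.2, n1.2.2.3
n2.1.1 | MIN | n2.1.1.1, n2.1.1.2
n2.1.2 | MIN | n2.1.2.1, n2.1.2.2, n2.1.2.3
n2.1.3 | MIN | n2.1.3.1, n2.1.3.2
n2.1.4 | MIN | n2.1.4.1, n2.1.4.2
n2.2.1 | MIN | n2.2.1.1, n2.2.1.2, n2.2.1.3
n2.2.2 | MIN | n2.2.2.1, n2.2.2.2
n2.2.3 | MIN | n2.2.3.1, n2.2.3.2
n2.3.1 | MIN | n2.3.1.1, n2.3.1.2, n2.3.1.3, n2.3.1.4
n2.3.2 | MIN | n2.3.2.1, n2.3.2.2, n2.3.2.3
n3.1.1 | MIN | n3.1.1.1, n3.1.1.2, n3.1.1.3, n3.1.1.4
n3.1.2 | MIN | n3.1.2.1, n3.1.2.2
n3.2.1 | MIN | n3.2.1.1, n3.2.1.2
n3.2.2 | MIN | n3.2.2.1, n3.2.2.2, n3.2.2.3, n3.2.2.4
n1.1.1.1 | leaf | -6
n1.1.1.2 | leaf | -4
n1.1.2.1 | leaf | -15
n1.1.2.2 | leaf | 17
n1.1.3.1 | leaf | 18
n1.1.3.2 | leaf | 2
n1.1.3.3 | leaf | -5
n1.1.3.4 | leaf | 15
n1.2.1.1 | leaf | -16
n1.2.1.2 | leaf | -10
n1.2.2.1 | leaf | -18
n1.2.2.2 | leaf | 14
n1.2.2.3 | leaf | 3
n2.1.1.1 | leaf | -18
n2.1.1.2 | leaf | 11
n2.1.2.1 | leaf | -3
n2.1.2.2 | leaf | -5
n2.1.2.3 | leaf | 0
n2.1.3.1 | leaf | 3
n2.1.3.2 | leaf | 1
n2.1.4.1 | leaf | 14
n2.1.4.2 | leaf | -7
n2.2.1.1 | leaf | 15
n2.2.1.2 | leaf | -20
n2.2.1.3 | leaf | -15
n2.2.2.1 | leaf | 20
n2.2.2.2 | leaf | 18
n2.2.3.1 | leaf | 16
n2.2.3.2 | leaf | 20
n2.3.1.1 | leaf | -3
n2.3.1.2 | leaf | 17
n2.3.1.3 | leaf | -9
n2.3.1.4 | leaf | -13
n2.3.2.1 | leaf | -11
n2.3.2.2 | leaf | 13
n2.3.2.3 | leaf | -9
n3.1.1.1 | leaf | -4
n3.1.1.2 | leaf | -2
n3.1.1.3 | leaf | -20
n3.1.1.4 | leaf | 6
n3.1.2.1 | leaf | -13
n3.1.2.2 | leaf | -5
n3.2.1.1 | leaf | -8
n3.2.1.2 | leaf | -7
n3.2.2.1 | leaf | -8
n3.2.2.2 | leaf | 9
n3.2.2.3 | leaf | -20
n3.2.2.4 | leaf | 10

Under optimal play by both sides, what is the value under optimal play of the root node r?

n1.1.1 (MIN): min(-6, -4) = -6
n1.1.2 (MIN): min(-15, 17) = -15
n1.1.3 (MIN): min(18, 2, -5, 15) = -5
n1.1 (MAX): max(-6, -15, -5) = -5
n1.2.1 (MIN): min(-16, -10) = -16
n1.2.2 (MIN): min(-18, 14, 3) = -18
n1.2 (MAX): max(-16, -18) = -16
n1 (MIN): min(-5, -16) = -16
n2.1.1 (MIN): min(-18, 11) = -18
n2.1.2 (MIN): min(-3, -5, 0) = -5
n2.1.3 (MIN): min(3, 1) = 1
n2.1.4 (MIN): min(14, -7) = -7
n2.1 (MAX): max(-18, -5, 1, -7) = 1
n2.2.1 (MIN): min(15, -20, -15) = -20
n2.2.2 (MIN): min(20, 18) = 18
n2.2.3 (MIN): min(16, 20) = 16
n2.2 (MAX): max(-20, 18, 16) = 18
n2.3.1 (MIN): min(-3, 17, -9, -13) = -13
n2.3.2 (MIN): min(-11, 13, -9) = -11
n2.3 (MAX): max(-13, -11) = -11
n2 (MIN): min(1, 18, -11) = -11
n3.1.1 (MIN): min(-4, -2, -20, 6) = -20
n3.1.2 (MIN): min(-13, -5) = -13
n3.1 (MAX): max(-20, -13) = -13
n3.2.1 (MIN): min(-8, -7) = -8
n3.2.2 (MIN): min(-8, 9, -20, 10) = -20
n3.2 (MAX): max(-8, -20) = -8
n3 (MIN): min(-13, -8) = -13
r (MAX): max(-16, -11, -13) = -11

-11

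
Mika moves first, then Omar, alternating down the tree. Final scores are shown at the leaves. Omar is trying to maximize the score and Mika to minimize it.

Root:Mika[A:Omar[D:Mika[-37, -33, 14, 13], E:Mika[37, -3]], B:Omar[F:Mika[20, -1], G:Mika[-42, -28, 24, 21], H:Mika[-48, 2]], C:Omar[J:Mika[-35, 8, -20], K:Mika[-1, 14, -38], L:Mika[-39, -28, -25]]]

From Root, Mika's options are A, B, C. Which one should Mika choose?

D (Mika): min(-37, -33, 14, 13) = -37
E (Mika): min(37, -3) = -3
A (Omar): max(-37, -3) = -3
F (Mika): min(20, -1) = -1
G (Mika): min(-42, -28, 24, 21) = -42
H (Mika): min(-48, 2) = -48
B (Omar): max(-1, -42, -48) = -1
J (Mika): min(-35, 8, -20) = -35
K (Mika): min(-1, 14, -38) = -38
L (Mika): min(-39, -28, -25) = -39
C (Omar): max(-35, -38, -39) = -35
Root (Mika): min(-3, -1, -35) = -35
Mika at Root wants the lowest of {A=-3, B=-1, C=-35}, so chooses C.

C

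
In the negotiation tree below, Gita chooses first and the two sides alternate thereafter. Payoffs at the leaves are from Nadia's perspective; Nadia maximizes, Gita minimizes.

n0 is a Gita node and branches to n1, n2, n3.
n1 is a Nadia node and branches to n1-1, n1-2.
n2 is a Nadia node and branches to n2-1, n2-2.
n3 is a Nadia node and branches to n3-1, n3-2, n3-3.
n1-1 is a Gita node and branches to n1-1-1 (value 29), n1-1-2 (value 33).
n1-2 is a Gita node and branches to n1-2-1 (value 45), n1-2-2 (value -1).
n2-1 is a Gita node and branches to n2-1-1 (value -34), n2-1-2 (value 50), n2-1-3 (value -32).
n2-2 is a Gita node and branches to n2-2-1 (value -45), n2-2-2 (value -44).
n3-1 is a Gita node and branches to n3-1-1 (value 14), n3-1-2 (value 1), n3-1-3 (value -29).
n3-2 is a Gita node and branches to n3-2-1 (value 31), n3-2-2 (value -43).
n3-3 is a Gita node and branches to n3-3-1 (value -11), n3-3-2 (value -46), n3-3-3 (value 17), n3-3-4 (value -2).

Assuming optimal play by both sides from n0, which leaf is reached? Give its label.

n2-1-1

n1-1 (Gita): min(29, 33) = 29
n1-2 (Gita): min(45, -1) = -1
n1 (Nadia): max(29, -1) = 29
n2-1 (Gita): min(-34, 50, -32) = -34
n2-2 (Gita): min(-45, -44) = -45
n2 (Nadia): max(-34, -45) = -34
n3-1 (Gita): min(14, 1, -29) = -29
n3-2 (Gita): min(31, -43) = -43
n3-3 (Gita): min(-11, -46, 17, -2) = -46
n3 (Nadia): max(-29, -43, -46) = -29
n0 (Gita): min(29, -34, -29) = -34
At n0, Gita picks n2 (lowest: -34).
At n2, Nadia picks n2-1 (highest: -34).
At n2-1, Gita picks n2-1-1 (lowest: -34).
Terminal value -34.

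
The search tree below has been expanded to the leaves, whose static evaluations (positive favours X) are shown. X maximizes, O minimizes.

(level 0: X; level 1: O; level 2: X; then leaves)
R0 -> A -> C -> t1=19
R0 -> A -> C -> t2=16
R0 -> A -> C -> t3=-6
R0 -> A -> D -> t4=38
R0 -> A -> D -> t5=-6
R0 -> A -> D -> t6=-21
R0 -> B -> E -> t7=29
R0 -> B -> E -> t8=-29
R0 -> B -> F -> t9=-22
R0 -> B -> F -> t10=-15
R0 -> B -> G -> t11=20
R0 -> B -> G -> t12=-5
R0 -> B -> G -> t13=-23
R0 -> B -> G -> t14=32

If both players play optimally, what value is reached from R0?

19

C (X): max(19, 16, -6) = 19
D (X): max(38, -6, -21) = 38
A (O): min(19, 38) = 19
E (X): max(29, -29) = 29
F (X): max(-22, -15) = -15
G (X): max(20, -5, -23, 32) = 32
B (O): min(29, -15, 32) = -15
R0 (X): max(19, -15) = 19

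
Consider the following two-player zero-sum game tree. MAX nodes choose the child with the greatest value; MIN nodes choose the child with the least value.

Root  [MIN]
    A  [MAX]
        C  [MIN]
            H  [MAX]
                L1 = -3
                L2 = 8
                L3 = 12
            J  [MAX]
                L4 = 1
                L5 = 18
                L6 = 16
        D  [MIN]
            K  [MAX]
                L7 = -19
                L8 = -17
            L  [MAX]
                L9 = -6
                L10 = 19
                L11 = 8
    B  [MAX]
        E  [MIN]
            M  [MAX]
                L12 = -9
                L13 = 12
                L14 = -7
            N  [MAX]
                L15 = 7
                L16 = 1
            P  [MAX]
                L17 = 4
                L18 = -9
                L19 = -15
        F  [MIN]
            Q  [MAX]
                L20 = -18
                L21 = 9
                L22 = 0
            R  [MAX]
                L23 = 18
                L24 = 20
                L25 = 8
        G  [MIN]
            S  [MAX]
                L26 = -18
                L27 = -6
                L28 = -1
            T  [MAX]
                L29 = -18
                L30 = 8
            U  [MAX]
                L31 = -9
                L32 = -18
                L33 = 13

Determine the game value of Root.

H (MAX): max(-3, 8, 12) = 12
J (MAX): max(1, 18, 16) = 18
C (MIN): min(12, 18) = 12
K (MAX): max(-19, -17) = -17
L (MAX): max(-6, 19, 8) = 19
D (MIN): min(-17, 19) = -17
A (MAX): max(12, -17) = 12
M (MAX): max(-9, 12, -7) = 12
N (MAX): max(7, 1) = 7
P (MAX): max(4, -9, -15) = 4
E (MIN): min(12, 7, 4) = 4
Q (MAX): max(-18, 9, 0) = 9
R (MAX): max(18, 20, 8) = 20
F (MIN): min(9, 20) = 9
S (MAX): max(-18, -6, -1) = -1
T (MAX): max(-18, 8) = 8
U (MAX): max(-9, -18, 13) = 13
G (MIN): min(-1, 8, 13) = -1
B (MAX): max(4, 9, -1) = 9
Root (MIN): min(12, 9) = 9

9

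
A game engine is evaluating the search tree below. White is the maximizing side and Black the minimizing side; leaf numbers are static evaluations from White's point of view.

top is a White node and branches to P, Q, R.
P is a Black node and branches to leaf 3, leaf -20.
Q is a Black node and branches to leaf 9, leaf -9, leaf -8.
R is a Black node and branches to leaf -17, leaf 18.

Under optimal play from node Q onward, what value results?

Q (Black): min(9, -9, -8) = -9

-9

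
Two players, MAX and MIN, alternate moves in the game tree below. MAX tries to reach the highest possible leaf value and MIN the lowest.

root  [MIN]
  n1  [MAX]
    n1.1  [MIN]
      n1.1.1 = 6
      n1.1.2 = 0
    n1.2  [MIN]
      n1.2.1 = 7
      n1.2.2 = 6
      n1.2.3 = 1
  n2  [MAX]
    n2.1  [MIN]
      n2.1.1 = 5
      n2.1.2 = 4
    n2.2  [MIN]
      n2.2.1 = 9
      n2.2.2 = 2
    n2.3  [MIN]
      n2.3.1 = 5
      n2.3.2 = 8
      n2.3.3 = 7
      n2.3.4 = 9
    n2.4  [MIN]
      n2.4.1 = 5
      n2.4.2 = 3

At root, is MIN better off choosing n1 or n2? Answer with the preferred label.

n1

n1.1 (MIN): min(6, 0) = 0
n1.2 (MIN): min(7, 6, 1) = 1
n1 (MAX): max(0, 1) = 1
n2.1 (MIN): min(5, 4) = 4
n2.2 (MIN): min(9, 2) = 2
n2.3 (MIN): min(5, 8, 7, 9) = 5
n2.4 (MIN): min(5, 3) = 3
n2 (MAX): max(4, 2, 5, 3) = 5
MIN prefers the lower value; n1=1, n2=5. n1 is better since 1 < 5.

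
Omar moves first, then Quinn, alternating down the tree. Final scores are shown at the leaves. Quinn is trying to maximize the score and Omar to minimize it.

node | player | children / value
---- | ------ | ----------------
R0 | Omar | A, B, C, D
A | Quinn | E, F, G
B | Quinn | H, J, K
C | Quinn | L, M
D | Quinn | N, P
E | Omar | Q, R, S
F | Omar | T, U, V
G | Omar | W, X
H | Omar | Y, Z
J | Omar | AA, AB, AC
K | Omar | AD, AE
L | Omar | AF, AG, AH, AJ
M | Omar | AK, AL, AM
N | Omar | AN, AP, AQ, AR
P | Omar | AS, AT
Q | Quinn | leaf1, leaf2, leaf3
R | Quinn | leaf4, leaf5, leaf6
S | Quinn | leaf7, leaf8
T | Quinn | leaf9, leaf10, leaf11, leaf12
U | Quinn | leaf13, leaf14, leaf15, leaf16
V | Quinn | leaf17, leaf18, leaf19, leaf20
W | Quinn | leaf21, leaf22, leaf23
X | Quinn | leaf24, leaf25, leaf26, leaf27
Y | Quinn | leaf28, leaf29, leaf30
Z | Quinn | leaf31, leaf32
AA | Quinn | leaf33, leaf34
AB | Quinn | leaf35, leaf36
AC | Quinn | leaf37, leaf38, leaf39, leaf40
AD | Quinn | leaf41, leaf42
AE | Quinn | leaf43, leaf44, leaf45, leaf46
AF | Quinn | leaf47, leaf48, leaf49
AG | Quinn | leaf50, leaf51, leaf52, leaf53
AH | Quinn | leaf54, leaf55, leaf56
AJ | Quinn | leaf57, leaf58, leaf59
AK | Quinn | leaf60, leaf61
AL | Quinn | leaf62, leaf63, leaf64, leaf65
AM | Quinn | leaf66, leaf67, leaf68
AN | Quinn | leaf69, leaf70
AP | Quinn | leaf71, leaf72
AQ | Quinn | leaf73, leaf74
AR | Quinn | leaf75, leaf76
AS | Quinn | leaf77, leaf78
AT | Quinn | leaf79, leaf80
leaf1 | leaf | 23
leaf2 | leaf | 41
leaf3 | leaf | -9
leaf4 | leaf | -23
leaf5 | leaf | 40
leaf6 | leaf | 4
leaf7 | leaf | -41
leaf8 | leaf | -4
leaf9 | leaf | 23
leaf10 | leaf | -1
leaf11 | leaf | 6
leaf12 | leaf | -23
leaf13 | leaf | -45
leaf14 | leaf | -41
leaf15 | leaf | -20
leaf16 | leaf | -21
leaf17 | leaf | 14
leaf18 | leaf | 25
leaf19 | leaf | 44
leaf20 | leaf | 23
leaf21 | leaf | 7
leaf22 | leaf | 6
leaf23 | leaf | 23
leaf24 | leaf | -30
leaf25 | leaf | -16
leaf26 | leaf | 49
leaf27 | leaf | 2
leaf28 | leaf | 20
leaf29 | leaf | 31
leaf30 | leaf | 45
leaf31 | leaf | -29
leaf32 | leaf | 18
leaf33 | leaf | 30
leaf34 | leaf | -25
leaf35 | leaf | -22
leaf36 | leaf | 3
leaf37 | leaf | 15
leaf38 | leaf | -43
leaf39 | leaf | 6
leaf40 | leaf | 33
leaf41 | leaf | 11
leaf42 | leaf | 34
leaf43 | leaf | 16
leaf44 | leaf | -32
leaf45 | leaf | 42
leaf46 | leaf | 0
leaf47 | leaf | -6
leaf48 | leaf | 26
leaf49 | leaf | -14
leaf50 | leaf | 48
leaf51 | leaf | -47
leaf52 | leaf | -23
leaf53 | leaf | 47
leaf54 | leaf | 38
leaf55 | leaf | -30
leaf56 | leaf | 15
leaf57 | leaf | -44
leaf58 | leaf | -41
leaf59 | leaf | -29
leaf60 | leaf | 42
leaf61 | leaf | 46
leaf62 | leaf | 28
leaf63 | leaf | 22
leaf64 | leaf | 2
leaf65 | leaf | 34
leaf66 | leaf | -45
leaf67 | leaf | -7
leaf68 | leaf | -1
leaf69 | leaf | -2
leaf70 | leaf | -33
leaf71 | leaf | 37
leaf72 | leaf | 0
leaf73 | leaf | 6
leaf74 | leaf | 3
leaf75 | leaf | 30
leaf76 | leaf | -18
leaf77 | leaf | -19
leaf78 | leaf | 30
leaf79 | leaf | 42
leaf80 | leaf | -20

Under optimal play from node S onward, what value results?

S (Quinn): max(-41, -4) = -4

-4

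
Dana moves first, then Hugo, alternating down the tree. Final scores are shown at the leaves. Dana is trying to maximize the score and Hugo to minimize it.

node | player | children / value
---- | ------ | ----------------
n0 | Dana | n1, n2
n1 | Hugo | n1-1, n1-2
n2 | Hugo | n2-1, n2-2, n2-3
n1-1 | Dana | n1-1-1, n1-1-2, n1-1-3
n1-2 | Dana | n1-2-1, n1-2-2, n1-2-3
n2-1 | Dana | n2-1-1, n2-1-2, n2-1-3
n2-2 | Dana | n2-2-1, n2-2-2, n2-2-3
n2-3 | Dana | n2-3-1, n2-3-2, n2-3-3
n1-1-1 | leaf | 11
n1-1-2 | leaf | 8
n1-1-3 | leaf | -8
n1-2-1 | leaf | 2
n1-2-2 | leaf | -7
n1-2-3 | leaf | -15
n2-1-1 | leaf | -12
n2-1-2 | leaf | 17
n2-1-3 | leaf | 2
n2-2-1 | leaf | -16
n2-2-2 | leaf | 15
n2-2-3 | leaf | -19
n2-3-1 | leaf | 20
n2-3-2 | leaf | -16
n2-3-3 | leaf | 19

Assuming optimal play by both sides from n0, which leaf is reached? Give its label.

n1-1 (Dana): max(11, 8, -8) = 11
n1-2 (Dana): max(2, -7, -15) = 2
n1 (Hugo): min(11, 2) = 2
n2-1 (Dana): max(-12, 17, 2) = 17
n2-2 (Dana): max(-16, 15, -19) = 15
n2-3 (Dana): max(20, -16, 19) = 20
n2 (Hugo): min(17, 15, 20) = 15
n0 (Dana): max(2, 15) = 15
At n0, Dana picks n2 (highest: 15).
At n2, Hugo picks n2-2 (lowest: 15).
At n2-2, Dana picks n2-2-2 (highest: 15).
Terminal value 15.

n2-2-2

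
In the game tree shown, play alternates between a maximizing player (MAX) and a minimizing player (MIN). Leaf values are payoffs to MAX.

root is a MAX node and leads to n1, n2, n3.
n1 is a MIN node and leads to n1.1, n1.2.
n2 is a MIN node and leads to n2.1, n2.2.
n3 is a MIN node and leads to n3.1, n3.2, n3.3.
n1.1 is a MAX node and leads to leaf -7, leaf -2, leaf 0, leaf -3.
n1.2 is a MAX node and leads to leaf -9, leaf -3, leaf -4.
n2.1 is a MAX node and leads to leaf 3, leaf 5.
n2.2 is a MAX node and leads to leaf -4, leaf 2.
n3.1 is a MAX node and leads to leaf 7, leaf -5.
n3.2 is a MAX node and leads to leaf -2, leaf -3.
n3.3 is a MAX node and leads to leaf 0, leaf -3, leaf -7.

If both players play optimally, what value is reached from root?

n1.1 (MAX): max(-7, -2, 0, -3) = 0
n1.2 (MAX): max(-9, -3, -4) = -3
n1 (MIN): min(0, -3) = -3
n2.1 (MAX): max(3, 5) = 5
n2.2 (MAX): max(-4, 2) = 2
n2 (MIN): min(5, 2) = 2
n3.1 (MAX): max(7, -5) = 7
n3.2 (MAX): max(-2, -3) = -2
n3.3 (MAX): max(0, -3, -7) = 0
n3 (MIN): min(7, -2, 0) = -2
root (MAX): max(-3, 2, -2) = 2

2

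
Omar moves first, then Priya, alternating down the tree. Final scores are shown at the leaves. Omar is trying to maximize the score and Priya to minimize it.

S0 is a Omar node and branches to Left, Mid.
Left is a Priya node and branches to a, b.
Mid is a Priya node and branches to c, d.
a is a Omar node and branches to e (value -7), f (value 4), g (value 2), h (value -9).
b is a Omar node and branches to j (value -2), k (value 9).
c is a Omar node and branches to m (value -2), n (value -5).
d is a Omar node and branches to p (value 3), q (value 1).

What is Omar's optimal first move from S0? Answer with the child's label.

a (Omar): max(-7, 4, 2, -9) = 4
b (Omar): max(-2, 9) = 9
Left (Priya): min(4, 9) = 4
c (Omar): max(-2, -5) = -2
d (Omar): max(3, 1) = 3
Mid (Priya): min(-2, 3) = -2
S0 (Omar): max(4, -2) = 4
Omar at S0 wants the highest of {Left=4, Mid=-2}, so chooses Left.

Left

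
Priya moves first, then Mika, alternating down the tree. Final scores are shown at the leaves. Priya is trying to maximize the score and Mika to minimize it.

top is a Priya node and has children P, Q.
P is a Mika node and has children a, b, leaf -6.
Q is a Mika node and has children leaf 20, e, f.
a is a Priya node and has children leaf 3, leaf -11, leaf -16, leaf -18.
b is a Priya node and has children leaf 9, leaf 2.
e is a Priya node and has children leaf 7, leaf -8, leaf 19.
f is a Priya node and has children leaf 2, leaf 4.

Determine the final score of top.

a (Priya): max(3, -11, -16, -18) = 3
b (Priya): max(9, 2) = 9
P (Mika): min(3, 9, -6) = -6
e (Priya): max(7, -8, 19) = 19
f (Priya): max(2, 4) = 4
Q (Mika): min(20, 19, 4) = 4
top (Priya): max(-6, 4) = 4

4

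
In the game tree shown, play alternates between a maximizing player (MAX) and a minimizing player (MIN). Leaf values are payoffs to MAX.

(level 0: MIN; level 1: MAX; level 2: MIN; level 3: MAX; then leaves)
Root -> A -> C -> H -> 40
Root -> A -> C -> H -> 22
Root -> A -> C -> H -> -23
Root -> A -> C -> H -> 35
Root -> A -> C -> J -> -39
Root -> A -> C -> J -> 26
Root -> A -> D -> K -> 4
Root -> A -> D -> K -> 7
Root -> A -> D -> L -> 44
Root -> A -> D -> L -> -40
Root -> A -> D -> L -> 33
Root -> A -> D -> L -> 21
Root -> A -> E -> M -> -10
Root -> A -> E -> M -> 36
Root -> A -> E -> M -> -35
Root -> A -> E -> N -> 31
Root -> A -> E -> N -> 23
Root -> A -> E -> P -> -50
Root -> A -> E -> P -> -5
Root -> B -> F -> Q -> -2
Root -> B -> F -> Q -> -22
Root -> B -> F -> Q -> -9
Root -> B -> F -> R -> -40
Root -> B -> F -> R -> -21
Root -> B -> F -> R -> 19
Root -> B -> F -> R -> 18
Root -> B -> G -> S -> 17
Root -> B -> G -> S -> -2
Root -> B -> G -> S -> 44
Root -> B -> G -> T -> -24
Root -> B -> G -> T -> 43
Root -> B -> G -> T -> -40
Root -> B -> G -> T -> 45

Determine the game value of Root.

H (MAX): max(40, 22, -23, 35) = 40
J (MAX): max(-39, 26) = 26
C (MIN): min(40, 26) = 26
K (MAX): max(4, 7) = 7
L (MAX): max(44, -40, 33, 21) = 44
D (MIN): min(7, 44) = 7
M (MAX): max(-10, 36, -35) = 36
N (MAX): max(31, 23) = 31
P (MAX): max(-50, -5) = -5
E (MIN): min(36, 31, -5) = -5
A (MAX): max(26, 7, -5) = 26
Q (MAX): max(-2, -22, -9) = -2
R (MAX): max(-40, -21, 19, 18) = 19
F (MIN): min(-2, 19) = -2
S (MAX): max(17, -2, 44) = 44
T (MAX): max(-24, 43, -40, 45) = 45
G (MIN): min(44, 45) = 44
B (MAX): max(-2, 44) = 44
Root (MIN): min(26, 44) = 26

26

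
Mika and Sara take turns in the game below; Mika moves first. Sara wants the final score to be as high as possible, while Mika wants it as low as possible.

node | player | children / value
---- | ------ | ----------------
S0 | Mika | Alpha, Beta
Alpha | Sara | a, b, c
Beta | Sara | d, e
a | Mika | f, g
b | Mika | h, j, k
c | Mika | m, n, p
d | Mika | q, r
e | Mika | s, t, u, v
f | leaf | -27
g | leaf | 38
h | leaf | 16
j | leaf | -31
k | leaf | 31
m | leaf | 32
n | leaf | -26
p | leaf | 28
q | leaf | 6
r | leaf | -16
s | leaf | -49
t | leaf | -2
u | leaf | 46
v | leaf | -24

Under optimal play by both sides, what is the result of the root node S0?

-26

a (Mika): min(-27, 38) = -27
b (Mika): min(16, -31, 31) = -31
c (Mika): min(32, -26, 28) = -26
Alpha (Sara): max(-27, -31, -26) = -26
d (Mika): min(6, -16) = -16
e (Mika): min(-49, -2, 46, -24) = -49
Beta (Sara): max(-16, -49) = -16
S0 (Mika): min(-26, -16) = -26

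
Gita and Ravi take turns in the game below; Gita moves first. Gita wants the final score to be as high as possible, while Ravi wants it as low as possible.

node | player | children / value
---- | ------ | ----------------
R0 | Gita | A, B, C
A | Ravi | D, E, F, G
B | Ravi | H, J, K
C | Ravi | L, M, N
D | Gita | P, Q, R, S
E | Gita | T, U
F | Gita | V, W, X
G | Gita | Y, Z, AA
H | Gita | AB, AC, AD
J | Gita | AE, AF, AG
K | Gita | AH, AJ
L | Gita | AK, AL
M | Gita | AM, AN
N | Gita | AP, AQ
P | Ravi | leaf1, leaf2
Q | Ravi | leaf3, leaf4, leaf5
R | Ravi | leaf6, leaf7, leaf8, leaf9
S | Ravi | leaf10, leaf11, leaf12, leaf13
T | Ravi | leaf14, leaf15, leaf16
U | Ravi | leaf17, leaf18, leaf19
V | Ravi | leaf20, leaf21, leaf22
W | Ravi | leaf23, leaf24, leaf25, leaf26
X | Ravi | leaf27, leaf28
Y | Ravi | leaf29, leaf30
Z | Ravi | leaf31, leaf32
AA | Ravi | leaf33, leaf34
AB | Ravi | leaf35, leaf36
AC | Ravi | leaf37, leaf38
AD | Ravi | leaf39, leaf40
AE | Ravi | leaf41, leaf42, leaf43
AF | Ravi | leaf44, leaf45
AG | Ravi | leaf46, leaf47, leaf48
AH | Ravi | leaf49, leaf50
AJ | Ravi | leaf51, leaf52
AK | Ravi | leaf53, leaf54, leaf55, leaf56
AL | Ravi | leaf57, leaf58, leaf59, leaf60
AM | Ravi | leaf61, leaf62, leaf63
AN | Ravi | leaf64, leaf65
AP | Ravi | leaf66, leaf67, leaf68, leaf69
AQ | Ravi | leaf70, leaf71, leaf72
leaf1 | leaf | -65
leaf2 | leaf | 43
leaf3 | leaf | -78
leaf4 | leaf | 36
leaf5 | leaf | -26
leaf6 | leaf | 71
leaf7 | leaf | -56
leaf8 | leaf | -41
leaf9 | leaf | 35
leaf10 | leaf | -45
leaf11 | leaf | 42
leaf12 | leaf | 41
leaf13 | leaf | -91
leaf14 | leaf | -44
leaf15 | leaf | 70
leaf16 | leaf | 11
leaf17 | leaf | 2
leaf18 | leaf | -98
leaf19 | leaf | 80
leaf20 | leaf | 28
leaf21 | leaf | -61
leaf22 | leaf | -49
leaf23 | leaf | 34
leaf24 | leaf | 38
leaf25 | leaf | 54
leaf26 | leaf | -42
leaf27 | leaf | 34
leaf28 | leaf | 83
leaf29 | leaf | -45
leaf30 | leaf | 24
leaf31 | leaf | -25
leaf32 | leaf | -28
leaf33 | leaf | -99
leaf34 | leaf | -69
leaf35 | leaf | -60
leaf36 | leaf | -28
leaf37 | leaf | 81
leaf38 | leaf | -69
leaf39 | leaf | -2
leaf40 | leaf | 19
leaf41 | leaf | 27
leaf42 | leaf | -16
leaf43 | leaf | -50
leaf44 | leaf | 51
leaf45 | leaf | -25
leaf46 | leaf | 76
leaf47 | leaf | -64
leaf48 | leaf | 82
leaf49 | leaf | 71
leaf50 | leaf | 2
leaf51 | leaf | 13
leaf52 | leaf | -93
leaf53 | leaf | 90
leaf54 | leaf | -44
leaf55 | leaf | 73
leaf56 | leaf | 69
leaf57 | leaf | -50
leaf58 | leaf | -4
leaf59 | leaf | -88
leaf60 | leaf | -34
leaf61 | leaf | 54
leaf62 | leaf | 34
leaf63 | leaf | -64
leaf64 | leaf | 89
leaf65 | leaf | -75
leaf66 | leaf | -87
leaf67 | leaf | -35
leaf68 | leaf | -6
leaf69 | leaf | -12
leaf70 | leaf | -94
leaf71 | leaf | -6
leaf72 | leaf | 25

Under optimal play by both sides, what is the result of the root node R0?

P (Ravi): min(-65, 43) = -65
Q (Ravi): min(-78, 36, -26) = -78
R (Ravi): min(71, -56, -41, 35) = -56
S (Ravi): min(-45, 42, 41, -91) = -91
D (Gita): max(-65, -78, -56, -91) = -56
T (Ravi): min(-44, 70, 11) = -44
U (Ravi): min(2, -98, 80) = -98
E (Gita): max(-44, -98) = -44
V (Ravi): min(28, -61, -49) = -61
W (Ravi): min(34, 38, 54, -42) = -42
X (Ravi): min(34, 83) = 34
F (Gita): max(-61, -42, 34) = 34
Y (Ravi): min(-45, 24) = -45
Z (Ravi): min(-25, -28) = -28
AA (Ravi): min(-99, -69) = -99
G (Gita): max(-45, -28, -99) = -28
A (Ravi): min(-56, -44, 34, -28) = -56
AB (Ravi): min(-60, -28) = -60
AC (Ravi): min(81, -69) = -69
AD (Ravi): min(-2, 19) = -2
H (Gita): max(-60, -69, -2) = -2
AE (Ravi): min(27, -16, -50) = -50
AF (Ravi): min(51, -25) = -25
AG (Ravi): min(76, -64, 82) = -64
J (Gita): max(-50, -25, -64) = -25
AH (Ravi): min(71, 2) = 2
AJ (Ravi): min(13, -93) = -93
K (Gita): max(2, -93) = 2
B (Ravi): min(-2, -25, 2) = -25
AK (Ravi): min(90, -44, 73, 69) = -44
AL (Ravi): min(-50, -4, -88, -34) = -88
L (Gita): max(-44, -88) = -44
AM (Ravi): min(54, 34, -64) = -64
AN (Ravi): min(89, -75) = -75
M (Gita): max(-64, -75) = -64
AP (Ravi): min(-87, -35, -6, -12) = -87
AQ (Ravi): min(-94, -6, 25) = -94
N (Gita): max(-87, -94) = -87
C (Ravi): min(-44, -64, -87) = -87
R0 (Gita): max(-56, -25, -87) = -25

-25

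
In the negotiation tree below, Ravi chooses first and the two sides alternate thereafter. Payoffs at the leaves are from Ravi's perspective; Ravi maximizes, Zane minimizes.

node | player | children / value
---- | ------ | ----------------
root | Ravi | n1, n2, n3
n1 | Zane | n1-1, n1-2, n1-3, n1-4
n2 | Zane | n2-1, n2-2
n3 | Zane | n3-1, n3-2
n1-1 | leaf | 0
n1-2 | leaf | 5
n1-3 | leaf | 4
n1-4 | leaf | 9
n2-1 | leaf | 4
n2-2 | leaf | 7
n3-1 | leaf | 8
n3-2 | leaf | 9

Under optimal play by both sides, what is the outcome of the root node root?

8

n1 (Zane): min(0, 5, 4, 9) = 0
n2 (Zane): min(4, 7) = 4
n3 (Zane): min(8, 9) = 8
root (Ravi): max(0, 4, 8) = 8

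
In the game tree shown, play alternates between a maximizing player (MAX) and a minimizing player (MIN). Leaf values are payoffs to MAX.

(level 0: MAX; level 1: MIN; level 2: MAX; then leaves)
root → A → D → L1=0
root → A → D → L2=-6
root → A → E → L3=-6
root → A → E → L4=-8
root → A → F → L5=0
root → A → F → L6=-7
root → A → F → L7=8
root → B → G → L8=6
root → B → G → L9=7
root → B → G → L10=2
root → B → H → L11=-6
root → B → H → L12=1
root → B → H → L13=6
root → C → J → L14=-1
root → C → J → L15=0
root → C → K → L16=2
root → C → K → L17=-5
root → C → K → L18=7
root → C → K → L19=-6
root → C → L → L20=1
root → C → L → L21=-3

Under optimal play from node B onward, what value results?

6

G (MAX): max(6, 7, 2) = 7
H (MAX): max(-6, 1, 6) = 6
B (MIN): min(7, 6) = 6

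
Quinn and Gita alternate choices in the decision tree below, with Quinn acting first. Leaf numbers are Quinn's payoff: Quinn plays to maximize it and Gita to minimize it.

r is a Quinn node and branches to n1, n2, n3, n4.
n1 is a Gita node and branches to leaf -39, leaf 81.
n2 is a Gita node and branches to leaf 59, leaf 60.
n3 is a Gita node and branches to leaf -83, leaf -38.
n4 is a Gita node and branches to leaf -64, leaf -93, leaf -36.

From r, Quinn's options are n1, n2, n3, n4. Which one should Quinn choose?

n1 (Gita): min(-39, 81) = -39
n2 (Gita): min(59, 60) = 59
n3 (Gita): min(-83, -38) = -83
n4 (Gita): min(-64, -93, -36) = -93
r (Quinn): max(-39, 59, -83, -93) = 59
Quinn at r wants the highest of {n1=-39, n2=59, n3=-83, n4=-93}, so chooses n2.

n2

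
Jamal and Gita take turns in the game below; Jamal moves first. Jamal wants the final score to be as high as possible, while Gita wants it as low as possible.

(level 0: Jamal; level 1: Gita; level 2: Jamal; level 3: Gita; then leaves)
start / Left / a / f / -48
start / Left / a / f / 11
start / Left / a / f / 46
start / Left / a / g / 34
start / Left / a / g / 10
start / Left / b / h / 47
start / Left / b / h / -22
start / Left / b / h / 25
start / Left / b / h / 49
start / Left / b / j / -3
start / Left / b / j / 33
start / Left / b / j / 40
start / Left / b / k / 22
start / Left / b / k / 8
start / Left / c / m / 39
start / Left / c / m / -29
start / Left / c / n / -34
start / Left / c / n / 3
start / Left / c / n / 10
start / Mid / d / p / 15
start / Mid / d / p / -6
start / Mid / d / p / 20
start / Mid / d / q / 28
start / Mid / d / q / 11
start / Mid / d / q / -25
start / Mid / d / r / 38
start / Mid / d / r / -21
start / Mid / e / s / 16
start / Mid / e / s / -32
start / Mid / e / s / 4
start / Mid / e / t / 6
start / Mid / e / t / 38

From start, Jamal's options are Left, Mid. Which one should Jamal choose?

Mid

f (Gita): min(-48, 11, 46) = -48
g (Gita): min(34, 10) = 10
a (Jamal): max(-48, 10) = 10
h (Gita): min(47, -22, 25, 49) = -22
j (Gita): min(-3, 33, 40) = -3
k (Gita): min(22, 8) = 8
b (Jamal): max(-22, -3, 8) = 8
m (Gita): min(39, -29) = -29
n (Gita): min(-34, 3, 10) = -34
c (Jamal): max(-29, -34) = -29
Left (Gita): min(10, 8, -29) = -29
p (Gita): min(15, -6, 20) = -6
q (Gita): min(28, 11, -25) = -25
r (Gita): min(38, -21) = -21
d (Jamal): max(-6, -25, -21) = -6
s (Gita): min(16, -32, 4) = -32
t (Gita): min(6, 38) = 6
e (Jamal): max(-32, 6) = 6
Mid (Gita): min(-6, 6) = -6
start (Jamal): max(-29, -6) = -6
Jamal at start wants the highest of {Left=-29, Mid=-6}, so chooses Mid.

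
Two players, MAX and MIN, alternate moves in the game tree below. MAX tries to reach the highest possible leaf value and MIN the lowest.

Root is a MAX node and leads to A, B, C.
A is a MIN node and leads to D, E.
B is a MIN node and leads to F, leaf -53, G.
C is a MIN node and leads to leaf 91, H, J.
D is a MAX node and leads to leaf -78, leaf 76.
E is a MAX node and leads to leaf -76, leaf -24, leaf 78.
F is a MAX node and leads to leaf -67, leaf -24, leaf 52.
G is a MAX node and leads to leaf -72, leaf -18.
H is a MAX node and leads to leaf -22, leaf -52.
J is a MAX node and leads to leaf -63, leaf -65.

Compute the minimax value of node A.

D (MAX): max(-78, 76) = 76
E (MAX): max(-76, -24, 78) = 78
A (MIN): min(76, 78) = 76

76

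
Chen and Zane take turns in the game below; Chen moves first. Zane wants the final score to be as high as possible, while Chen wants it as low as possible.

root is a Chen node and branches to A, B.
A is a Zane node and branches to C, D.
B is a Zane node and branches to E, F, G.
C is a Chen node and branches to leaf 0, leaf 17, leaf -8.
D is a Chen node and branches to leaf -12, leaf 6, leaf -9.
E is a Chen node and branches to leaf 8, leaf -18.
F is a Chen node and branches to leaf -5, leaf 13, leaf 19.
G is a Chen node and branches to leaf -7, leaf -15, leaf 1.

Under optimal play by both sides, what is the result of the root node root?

C (Chen): min(0, 17, -8) = -8
D (Chen): min(-12, 6, -9) = -12
A (Zane): max(-8, -12) = -8
E (Chen): min(8, -18) = -18
F (Chen): min(-5, 13, 19) = -5
G (Chen): min(-7, -15, 1) = -15
B (Zane): max(-18, -5, -15) = -5
root (Chen): min(-8, -5) = -8

-8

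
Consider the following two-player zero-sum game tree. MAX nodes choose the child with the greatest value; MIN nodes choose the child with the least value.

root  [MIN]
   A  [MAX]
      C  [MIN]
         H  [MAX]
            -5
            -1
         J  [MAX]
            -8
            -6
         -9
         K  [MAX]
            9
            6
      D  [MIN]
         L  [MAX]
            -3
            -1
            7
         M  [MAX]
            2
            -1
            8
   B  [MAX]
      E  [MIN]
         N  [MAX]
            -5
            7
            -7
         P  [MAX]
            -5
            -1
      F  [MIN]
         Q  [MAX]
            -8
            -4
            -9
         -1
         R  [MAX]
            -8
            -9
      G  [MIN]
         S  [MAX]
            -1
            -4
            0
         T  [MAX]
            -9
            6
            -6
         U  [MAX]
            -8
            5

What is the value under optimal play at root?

0

H (MAX): max(-5, -1) = -1
J (MAX): max(-8, -6) = -6
K (MAX): max(9, 6) = 9
C (MIN): min(-1, -6, -9, 9) = -9
L (MAX): max(-3, -1, 7) = 7
M (MAX): max(2, -1, 8) = 8
D (MIN): min(7, 8) = 7
A (MAX): max(-9, 7) = 7
N (MAX): max(-5, 7, -7) = 7
P (MAX): max(-5, -1) = -1
E (MIN): min(7, -1) = -1
Q (MAX): max(-8, -4, -9) = -4
R (MAX): max(-8, -9) = -8
F (MIN): min(-4, -1, -8) = -8
S (MAX): max(-1, -4, 0) = 0
T (MAX): max(-9, 6, -6) = 6
U (MAX): max(-8, 5) = 5
G (MIN): min(0, 6, 5) = 0
B (MAX): max(-1, -8, 0) = 0
root (MIN): min(7, 0) = 0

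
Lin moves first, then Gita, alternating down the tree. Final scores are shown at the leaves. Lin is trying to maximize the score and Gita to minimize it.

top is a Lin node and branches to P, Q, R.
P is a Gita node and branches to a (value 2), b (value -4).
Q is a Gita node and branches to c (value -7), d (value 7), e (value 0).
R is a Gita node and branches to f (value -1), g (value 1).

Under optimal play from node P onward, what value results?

P (Gita): min(2, -4) = -4

-4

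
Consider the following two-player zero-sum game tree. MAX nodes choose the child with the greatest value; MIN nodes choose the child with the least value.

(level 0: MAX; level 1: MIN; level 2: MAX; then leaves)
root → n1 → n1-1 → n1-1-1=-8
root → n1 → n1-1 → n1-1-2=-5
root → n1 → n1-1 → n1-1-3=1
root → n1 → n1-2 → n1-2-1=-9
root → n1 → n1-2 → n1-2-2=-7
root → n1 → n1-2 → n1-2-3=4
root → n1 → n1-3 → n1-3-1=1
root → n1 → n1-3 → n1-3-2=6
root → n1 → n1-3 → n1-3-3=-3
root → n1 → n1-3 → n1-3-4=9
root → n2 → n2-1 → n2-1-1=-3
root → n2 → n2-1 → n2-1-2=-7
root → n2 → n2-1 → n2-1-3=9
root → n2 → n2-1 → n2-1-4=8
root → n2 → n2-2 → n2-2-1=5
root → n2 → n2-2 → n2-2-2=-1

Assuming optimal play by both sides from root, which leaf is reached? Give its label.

n2-2-1

n1-1 (MAX): max(-8, -5, 1) = 1
n1-2 (MAX): max(-9, -7, 4) = 4
n1-3 (MAX): max(1, 6, -3, 9) = 9
n1 (MIN): min(1, 4, 9) = 1
n2-1 (MAX): max(-3, -7, 9, 8) = 9
n2-2 (MAX): max(5, -1) = 5
n2 (MIN): min(9, 5) = 5
root (MAX): max(1, 5) = 5
At root, MAX picks n2 (highest: 5).
At n2, MIN picks n2-2 (lowest: 5).
At n2-2, MAX picks n2-2-1 (highest: 5).
Terminal value 5.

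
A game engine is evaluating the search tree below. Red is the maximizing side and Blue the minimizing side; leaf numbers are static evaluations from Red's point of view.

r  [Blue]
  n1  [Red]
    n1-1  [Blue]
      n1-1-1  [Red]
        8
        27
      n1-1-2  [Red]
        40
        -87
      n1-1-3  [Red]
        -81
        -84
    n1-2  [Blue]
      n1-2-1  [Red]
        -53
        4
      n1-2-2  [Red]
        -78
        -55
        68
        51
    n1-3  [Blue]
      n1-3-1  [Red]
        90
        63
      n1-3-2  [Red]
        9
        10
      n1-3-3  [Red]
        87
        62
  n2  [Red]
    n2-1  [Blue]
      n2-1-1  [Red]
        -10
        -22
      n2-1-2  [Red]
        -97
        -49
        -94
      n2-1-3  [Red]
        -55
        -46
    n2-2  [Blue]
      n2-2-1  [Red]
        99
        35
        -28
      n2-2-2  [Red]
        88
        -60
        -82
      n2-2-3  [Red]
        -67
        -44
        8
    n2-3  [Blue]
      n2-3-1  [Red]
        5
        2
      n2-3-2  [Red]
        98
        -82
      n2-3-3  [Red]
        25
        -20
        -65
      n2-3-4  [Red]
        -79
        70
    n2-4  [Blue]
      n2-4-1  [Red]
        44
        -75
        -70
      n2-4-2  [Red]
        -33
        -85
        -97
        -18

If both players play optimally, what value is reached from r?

8

n1-1-1 (Red): max(8, 27) = 27
n1-1-2 (Red): max(40, -87) = 40
n1-1-3 (Red): max(-81, -84) = -81
n1-1 (Blue): min(27, 40, -81) = -81
n1-2-1 (Red): max(-53, 4) = 4
n1-2-2 (Red): max(-78, -55, 68, 51) = 68
n1-2 (Blue): min(4, 68) = 4
n1-3-1 (Red): max(90, 63) = 90
n1-3-2 (Red): max(9, 10) = 10
n1-3-3 (Red): max(87, 62) = 87
n1-3 (Blue): min(90, 10, 87) = 10
n1 (Red): max(-81, 4, 10) = 10
n2-1-1 (Red): max(-10, -22) = -10
n2-1-2 (Red): max(-97, -49, -94) = -49
n2-1-3 (Red): max(-55, -46) = -46
n2-1 (Blue): min(-10, -49, -46) = -49
n2-2-1 (Red): max(99, 35, -28) = 99
n2-2-2 (Red): max(88, -60, -82) = 88
n2-2-3 (Red): max(-67, -44, 8) = 8
n2-2 (Blue): min(99, 88, 8) = 8
n2-3-1 (Red): max(5, 2) = 5
n2-3-2 (Red): max(98, -82) = 98
n2-3-3 (Red): max(25, -20, -65) = 25
n2-3-4 (Red): max(-79, 70) = 70
n2-3 (Blue): min(5, 98, 25, 70) = 5
n2-4-1 (Red): max(44, -75, -70) = 44
n2-4-2 (Red): max(-33, -85, -97, -18) = -18
n2-4 (Blue): min(44, -18) = -18
n2 (Red): max(-49, 8, 5, -18) = 8
r (Blue): min(10, 8) = 8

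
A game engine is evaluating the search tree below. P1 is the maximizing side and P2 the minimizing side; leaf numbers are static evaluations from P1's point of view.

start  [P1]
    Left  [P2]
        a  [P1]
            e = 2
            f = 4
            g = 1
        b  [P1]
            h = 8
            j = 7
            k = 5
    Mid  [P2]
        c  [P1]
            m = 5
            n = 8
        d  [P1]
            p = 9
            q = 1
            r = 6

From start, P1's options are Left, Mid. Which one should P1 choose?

a (P1): max(2, 4, 1) = 4
b (P1): max(8, 7, 5) = 8
Left (P2): min(4, 8) = 4
c (P1): max(5, 8) = 8
d (P1): max(9, 1, 6) = 9
Mid (P2): min(8, 9) = 8
start (P1): max(4, 8) = 8
P1 at start wants the highest of {Left=4, Mid=8}, so chooses Mid.

Mid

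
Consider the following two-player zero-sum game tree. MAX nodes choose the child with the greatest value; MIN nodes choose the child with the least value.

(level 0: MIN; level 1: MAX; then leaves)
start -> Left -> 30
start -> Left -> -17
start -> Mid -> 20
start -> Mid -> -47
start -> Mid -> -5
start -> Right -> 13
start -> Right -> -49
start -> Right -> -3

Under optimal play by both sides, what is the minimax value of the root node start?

Left (MAX): max(30, -17) = 30
Mid (MAX): max(20, -47, -5) = 20
Right (MAX): max(13, -49, -3) = 13
start (MIN): min(30, 20, 13) = 13

13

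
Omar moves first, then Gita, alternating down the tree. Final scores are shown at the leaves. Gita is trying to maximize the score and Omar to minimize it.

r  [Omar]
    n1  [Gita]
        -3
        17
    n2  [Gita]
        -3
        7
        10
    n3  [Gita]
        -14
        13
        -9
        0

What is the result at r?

n1 (Gita): max(-3, 17) = 17
n2 (Gita): max(-3, 7, 10) = 10
n3 (Gita): max(-14, 13, -9, 0) = 13
r (Omar): min(17, 10, 13) = 10

10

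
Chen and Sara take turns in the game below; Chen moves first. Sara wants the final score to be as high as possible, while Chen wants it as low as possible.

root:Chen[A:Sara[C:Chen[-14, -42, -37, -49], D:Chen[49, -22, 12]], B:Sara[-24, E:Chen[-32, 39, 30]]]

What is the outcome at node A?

-22

C (Chen): min(-14, -42, -37, -49) = -49
D (Chen): min(49, -22, 12) = -22
A (Sara): max(-49, -22) = -22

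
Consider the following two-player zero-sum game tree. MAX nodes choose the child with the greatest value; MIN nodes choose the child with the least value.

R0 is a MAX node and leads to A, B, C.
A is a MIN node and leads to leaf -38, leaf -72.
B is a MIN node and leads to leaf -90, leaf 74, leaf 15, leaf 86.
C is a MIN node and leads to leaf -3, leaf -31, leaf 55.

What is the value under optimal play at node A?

A (MIN): min(-38, -72) = -72

-72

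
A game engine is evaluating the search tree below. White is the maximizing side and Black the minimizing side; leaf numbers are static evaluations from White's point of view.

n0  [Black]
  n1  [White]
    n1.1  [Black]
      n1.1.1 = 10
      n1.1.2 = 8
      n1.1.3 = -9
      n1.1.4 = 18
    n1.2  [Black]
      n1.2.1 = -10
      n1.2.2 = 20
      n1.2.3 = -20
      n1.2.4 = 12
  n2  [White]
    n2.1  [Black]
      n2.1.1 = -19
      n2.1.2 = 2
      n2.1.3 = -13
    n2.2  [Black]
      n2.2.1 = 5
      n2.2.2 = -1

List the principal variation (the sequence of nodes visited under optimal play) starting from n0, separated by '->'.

n1.1 (Black): min(10, 8, -9, 18) = -9
n1.2 (Black): min(-10, 20, -20, 12) = -20
n1 (White): max(-9, -20) = -9
n2.1 (Black): min(-19, 2, -13) = -19
n2.2 (Black): min(5, -1) = -1
n2 (White): max(-19, -1) = -1
n0 (Black): min(-9, -1) = -9
At n0, Black picks n1 (lowest: -9).
At n1, White picks n1.1 (highest: -9).
At n1.1, Black picks n1.1.3 (lowest: -9).
Terminal value -9.

n0 -> n1 -> n1.1 -> n1.1.3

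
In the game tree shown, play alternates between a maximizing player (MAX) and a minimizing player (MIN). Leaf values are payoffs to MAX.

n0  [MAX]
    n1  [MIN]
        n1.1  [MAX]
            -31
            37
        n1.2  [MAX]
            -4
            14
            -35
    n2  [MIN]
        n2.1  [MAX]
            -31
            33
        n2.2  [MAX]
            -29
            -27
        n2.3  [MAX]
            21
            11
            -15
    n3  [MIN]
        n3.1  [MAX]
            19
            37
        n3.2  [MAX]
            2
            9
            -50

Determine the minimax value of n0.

n1.1 (MAX): max(-31, 37) = 37
n1.2 (MAX): max(-4, 14, -35) = 14
n1 (MIN): min(37, 14) = 14
n2.1 (MAX): max(-31, 33) = 33
n2.2 (MAX): max(-29, -27) = -27
n2.3 (MAX): max(21, 11, -15) = 21
n2 (MIN): min(33, -27, 21) = -27
n3.1 (MAX): max(19, 37) = 37
n3.2 (MAX): max(2, 9, -50) = 9
n3 (MIN): min(37, 9) = 9
n0 (MAX): max(14, -27, 9) = 14

14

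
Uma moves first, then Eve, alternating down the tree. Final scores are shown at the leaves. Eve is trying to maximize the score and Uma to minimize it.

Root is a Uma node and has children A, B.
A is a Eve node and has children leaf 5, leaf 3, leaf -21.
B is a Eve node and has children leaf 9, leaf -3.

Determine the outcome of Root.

5

A (Eve): max(5, 3, -21) = 5
B (Eve): max(9, -3) = 9
Root (Uma): min(5, 9) = 5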